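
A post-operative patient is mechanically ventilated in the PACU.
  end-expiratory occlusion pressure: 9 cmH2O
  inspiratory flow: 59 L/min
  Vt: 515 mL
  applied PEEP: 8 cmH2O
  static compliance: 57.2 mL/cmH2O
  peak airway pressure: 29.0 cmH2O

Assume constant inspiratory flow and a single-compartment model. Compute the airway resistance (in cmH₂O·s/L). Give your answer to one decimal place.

Flow: 59 L/min ÷ 60 = 0.9833 L/s.
Total PEEP = 9 cmH2O (set 8 + intrinsic 1); this is the baseline alveolar pressure.
Equation of motion (constant flow): PIP = Vt/C + R·V̇ + PEEP.
R·V̇ = PIP − Vt/C − PEEP = 29.0 − 515/57.2 − 9 = 29.0 − 9.003 − 9 = 10.997 cmH2O.
R = 10.997 / 0.9833 = 11.184 cmH2O·s/L.

11.2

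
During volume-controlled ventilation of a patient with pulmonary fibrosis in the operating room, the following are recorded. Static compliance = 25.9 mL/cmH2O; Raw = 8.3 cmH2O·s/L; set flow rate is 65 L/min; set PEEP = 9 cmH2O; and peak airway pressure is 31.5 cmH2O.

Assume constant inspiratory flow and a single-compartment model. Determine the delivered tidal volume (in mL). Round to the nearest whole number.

Flow: 65 L/min ÷ 60 = 1.0833 L/s.
Equation of motion (constant flow): PIP = Vt/C + R·V̇ + PEEP.
Vt/C = PIP − R·V̇ − PEEP = 31.5 − 8.991 − 9 = 13.509 cmH2O.
Vt = C × 13.509 = 25.9 × 13.509 = 349.88 mL.

350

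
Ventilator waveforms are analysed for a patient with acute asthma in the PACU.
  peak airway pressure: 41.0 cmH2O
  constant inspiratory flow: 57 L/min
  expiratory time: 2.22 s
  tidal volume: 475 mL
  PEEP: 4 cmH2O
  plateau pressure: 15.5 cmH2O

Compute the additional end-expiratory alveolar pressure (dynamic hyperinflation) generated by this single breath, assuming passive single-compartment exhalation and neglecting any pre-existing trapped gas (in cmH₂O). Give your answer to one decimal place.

1.6

Flow: 57 L/min ÷ 60 = 0.95 L/s.
R = (PIP − Pplat)/V̇ = (41.0 − 15.5) / 0.95 = 25.5/0.95 = 26.842 cmH2O·s/L.
C = Vt/(Pplat − PEEP) = 475.0 / (15.5 − 4) = 475.0/11.5 = 41.304 mL/cmH2O.
τ = R × C = 26.842 × 0.0413 L/cmH2O = 1.109 s.
Fraction remaining = e^(−Te/τ) = e^(−2.22/1.109) = 0.1351; trapped volume = 475.0 × 0.1351 = 64.173 mL.
Additional alveolar pressure from trapping ≈ V_trapped / C = 64.173 / 41.304 = 1.554 cmH2O.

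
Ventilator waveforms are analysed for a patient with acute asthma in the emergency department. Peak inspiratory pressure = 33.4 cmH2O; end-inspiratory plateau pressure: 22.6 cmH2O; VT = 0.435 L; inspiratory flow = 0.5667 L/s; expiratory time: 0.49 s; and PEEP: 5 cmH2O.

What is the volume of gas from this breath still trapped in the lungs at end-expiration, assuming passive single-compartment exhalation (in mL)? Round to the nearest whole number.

154

R = (PIP − Pplat)/V̇ = (33.4 − 22.6) / 0.5667 = 10.8/0.5667 = 19.058 cmH2O·s/L.
C = Vt/(Pplat − PEEP) = 435.0 / (22.6 − 5) = 435.0/17.6 = 24.716 mL/cmH2O.
τ = R × C = 19.058 × 0.02472 L/cmH2O = 0.4711 s.
Fraction remaining = e^(−Te/τ) = e^(−0.49/0.4711) = 0.3534.
Trapped volume = 435.0 × 0.3534 = 153.73 mL.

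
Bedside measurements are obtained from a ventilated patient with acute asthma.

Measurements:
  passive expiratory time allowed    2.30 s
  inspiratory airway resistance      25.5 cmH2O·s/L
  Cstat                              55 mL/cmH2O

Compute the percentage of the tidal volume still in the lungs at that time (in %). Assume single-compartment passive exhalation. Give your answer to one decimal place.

τ = R × C = 25.5 × 55 mL/cmH2O = 25.5 × 0.055 L/cmH2O = 1.403 s.
Passive exhalation: V(t)/V₀ = e^(−t/τ) = e^(−2.30/1.403) = 0.1941.
Fraction remaining = 0.1941 → 19.41%.

19.4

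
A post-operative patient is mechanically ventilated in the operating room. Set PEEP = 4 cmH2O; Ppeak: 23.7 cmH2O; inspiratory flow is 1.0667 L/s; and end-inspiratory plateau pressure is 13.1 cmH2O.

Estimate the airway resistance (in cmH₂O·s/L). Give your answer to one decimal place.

Raw = (PIP − Pplat) / flow = (23.7 − 13.1) / 1.0667 = 10.6 / 1.0667 = 9.937 cmH2O·s/L.

9.9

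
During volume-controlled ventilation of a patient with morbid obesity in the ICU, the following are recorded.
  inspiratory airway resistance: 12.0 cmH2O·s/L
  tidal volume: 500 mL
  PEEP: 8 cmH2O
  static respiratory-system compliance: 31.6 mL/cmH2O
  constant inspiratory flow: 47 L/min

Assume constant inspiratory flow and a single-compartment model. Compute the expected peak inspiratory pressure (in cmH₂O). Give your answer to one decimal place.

33.2

Flow: 47 L/min ÷ 60 = 0.7833 L/s.
Equation of motion (constant flow): PIP = Vt/C + R·V̇ + PEEP.
PIP = 500/31.6 + 12.0×0.7833 + 8 = 15.823 + 9.4 + 8 = 33.223 cmH2O.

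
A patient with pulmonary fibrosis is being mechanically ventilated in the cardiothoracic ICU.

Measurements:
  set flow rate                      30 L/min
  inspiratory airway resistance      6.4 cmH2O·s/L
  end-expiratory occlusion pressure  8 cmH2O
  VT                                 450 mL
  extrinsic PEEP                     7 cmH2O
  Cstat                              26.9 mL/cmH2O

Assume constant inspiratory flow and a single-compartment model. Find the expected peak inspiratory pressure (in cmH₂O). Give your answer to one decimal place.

27.9

Flow: 30 L/min ÷ 60 = 0.5 L/s.
Total PEEP = 8 cmH2O (set 7 + intrinsic 1); this is the baseline alveolar pressure.
Equation of motion (constant flow): PIP = Vt/C + R·V̇ + PEEP.
PIP = 450/26.9 + 6.4×0.5 + 8 = 16.729 + 3.2 + 8 = 27.929 cmH2O.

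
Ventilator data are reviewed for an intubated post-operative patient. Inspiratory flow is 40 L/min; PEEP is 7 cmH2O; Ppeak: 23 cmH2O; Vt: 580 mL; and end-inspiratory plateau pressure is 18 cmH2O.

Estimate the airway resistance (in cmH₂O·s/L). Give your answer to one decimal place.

7.5

Flow: 40 L/min ÷ 60 = 0.6667 L/s.
Raw = (PIP − Pplat) / flow = (23 − 18) / 0.6667 = 5.0 / 0.6667 = 7.5 cmH2O·s/L.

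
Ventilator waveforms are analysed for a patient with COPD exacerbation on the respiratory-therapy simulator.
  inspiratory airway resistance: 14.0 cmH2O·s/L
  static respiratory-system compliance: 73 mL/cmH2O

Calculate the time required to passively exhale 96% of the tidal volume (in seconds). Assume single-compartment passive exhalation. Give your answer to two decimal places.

τ = R × C = 14.0 × 73 mL/cmH2O = 14.0 × 0.073 L/cmH2O = 1.022 s.
Exhaled fraction f = 1 − e^(−t/τ) → t = −τ·ln(1 − f) = −1.022·ln(0.04) = 3.29 s.

3.29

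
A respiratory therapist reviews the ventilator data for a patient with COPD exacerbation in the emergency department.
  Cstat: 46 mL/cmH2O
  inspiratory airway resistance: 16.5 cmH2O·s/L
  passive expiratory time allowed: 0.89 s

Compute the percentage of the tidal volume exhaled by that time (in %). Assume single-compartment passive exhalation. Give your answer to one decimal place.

69.0

τ = R × C = 16.5 × 46 mL/cmH2O = 16.5 × 0.046 L/cmH2O = 0.759 s.
Passive exhalation: V(t)/V₀ = e^(−t/τ) = e^(−0.89/0.759) = 0.3096.
Fraction exhaled = 1 − 0.3096 = 0.6904 → 69.04%.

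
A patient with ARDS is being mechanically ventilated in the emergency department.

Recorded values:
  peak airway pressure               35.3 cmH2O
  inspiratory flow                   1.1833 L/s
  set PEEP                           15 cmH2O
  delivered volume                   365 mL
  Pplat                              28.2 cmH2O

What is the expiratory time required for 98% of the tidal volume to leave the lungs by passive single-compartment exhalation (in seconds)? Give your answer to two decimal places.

R = (PIP − Pplat)/V̇ = (35.3 − 28.2) / 1.1833 = 7.1/1.1833 = 6.0 cmH2O·s/L.
C = Vt/(Pplat − PEEP) = 365.0 / (28.2 − 15) = 365.0/13.2 = 27.652 mL/cmH2O.
τ = R × C = 6.0 × 0.02765 L/cmH2O = 0.1659 s.
t = −τ·ln(1 − 0.98) = −0.1659·ln(0.02) = 0.649 s.

0.65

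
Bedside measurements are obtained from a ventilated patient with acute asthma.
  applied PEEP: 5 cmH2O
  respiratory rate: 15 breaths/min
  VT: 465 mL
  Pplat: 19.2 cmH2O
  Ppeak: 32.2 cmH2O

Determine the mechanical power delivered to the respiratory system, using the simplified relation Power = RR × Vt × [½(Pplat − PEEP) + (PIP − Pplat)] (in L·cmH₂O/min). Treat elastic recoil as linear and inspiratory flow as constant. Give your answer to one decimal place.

Per-breath work = Vt × [½(Pplat−PEEP) + (PIP−Pplat)] = 0.465 × [0.5×14.2 + 13.0] = 0.465 × 20.1 = 9.347 L·cmH2O.
Power = 15 × 9.347 = 140.21 L·cmH2O/min.

140.2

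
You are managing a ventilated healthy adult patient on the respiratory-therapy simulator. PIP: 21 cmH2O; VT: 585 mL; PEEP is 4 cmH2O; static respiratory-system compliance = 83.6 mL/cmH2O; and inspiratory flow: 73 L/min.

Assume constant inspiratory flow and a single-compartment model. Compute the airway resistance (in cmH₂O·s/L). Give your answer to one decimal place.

Flow: 73 L/min ÷ 60 = 1.2167 L/s.
Equation of motion (constant flow): PIP = Vt/C + R·V̇ + PEEP.
R·V̇ = PIP − Vt/C − PEEP = 21 − 585/83.6 − 4 = 21 − 6.998 − 4 = 10.002 cmH2O.
R = 10.002 / 1.2167 = 8.221 cmH2O·s/L.

8.2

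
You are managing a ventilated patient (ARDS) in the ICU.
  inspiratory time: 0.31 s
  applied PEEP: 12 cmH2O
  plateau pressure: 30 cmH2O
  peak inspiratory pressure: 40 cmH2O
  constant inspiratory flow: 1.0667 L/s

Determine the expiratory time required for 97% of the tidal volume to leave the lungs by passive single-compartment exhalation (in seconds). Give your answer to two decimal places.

0.60

Vt = flow × Ti = 1.0667 L/s × 0.31 s × 1000 mL/L = 330.68 mL.
R = (PIP − Pplat)/V̇ = (40 − 30) / 1.0667 = 10.0/1.0667 = 9.375 cmH2O·s/L.
C = Vt/(Pplat − PEEP) = 330.68 / (30 − 12) = 330.68/18.0 = 18.371 mL/cmH2O.
τ = R × C = 9.375 × 0.01837 L/cmH2O = 0.1722 s.
t = −τ·ln(1 − 0.97) = −0.1722·ln(0.03) = 0.6038 s.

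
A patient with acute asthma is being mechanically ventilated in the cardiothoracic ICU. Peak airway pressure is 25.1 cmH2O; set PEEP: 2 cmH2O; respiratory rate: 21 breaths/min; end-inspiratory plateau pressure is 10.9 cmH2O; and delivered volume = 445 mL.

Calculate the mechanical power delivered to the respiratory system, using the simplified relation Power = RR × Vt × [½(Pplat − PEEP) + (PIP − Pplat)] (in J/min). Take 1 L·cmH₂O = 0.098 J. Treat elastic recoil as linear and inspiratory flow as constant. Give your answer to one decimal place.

17.1

Per-breath work = Vt × [½(Pplat−PEEP) + (PIP−Pplat)] = 0.445 × [0.5×8.9 + 14.2] = 0.445 × 18.65 = 8.299 L·cmH2O.
Power = 21 × 8.299 = 174.28 L·cmH2O/min.
× 0.098 J/(L·cmH2O) → 17.079 J/min.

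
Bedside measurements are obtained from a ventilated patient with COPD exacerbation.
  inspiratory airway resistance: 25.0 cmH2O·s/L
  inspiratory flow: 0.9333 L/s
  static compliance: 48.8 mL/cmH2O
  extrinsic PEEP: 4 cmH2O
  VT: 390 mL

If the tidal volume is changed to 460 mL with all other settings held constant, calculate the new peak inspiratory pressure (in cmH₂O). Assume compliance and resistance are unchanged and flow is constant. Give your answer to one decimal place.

PIP = Vt/C + R·V̇ + PEEP (constant-flow equation of motion).
Only the elastic term changes: ΔPIP = ΔVt / C = (460 − 390) / 48.8 = 1.434 cmH2O.
Original PIP = 390/48.8 + 25.0×0.9333 + 4 = 35.324 cmH2O; new PIP = 35.324 + (1.434) = 36.758 cmH2O.

36.8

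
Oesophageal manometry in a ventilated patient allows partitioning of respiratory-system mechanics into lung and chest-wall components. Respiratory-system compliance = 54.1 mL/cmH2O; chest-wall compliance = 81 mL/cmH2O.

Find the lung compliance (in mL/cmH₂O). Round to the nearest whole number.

1/CL = 1/Crs − 1/Ccw.
1/CL = 1/54.1 − 1/81 = 0.006139.
CL = 162.89 mL/cmH2O.

163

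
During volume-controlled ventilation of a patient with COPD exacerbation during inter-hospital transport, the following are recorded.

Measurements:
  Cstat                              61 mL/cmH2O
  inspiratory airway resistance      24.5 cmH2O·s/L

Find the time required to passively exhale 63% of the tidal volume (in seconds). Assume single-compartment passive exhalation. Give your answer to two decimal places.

τ = R × C = 24.5 × 61 mL/cmH2O = 24.5 × 0.061 L/cmH2O = 1.495 s.
Exhaled fraction f = 1 − e^(−t/τ) → t = −τ·ln(1 − f) = −1.495·ln(0.37) = 1.486 s.

1.49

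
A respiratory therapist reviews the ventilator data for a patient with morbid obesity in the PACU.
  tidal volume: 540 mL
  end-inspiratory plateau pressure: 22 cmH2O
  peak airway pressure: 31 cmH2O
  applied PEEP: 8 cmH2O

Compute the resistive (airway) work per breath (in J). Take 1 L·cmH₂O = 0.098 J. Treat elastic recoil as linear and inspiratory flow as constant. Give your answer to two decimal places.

With constant inspiratory flow the resistive pressure is constant at PIP − Pplat = 31 − 22 = 9.0 cmH2O, so resistive work = 9.0 × 0.540 = 4.86 L·cmH2O.
× 0.098 J/(L·cmH2O) → 0.4763 J.

0.48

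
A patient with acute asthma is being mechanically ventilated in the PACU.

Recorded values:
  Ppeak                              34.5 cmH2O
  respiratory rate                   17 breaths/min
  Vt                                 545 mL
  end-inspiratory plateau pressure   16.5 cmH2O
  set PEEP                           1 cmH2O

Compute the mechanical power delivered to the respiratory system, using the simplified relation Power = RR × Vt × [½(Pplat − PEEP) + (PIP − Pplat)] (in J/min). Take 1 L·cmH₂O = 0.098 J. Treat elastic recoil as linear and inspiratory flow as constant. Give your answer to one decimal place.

23.4

Per-breath work = Vt × [½(Pplat−PEEP) + (PIP−Pplat)] = 0.545 × [0.5×15.5 + 18.0] = 0.545 × 25.75 = 14.034 L·cmH2O.
Power = 17 × 14.034 = 238.58 L·cmH2O/min.
× 0.098 J/(L·cmH2O) → 23.381 J/min.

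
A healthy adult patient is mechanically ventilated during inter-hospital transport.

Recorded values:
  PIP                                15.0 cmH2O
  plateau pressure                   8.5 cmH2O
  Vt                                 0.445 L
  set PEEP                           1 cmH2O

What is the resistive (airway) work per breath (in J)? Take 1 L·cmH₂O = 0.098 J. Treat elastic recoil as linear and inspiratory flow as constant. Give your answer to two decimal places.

0.28

With constant inspiratory flow the resistive pressure is constant at PIP − Pplat = 15.0 − 8.5 = 6.5 cmH2O, so resistive work = 6.5 × 0.445 = 2.893 L·cmH2O.
× 0.098 J/(L·cmH2O) → 0.2835 J.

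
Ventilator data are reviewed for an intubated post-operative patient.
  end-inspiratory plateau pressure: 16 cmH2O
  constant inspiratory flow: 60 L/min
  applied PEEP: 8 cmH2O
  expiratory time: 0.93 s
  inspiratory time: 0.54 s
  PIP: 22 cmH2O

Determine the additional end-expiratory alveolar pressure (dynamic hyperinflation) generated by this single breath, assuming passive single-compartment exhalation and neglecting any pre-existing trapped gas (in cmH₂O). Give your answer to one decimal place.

0.8

Flow: 60 L/min ÷ 60 = 1 L/s.
Vt = flow × Ti = 1 L/s × 0.54 s × 1000 mL/L = 540.0 mL.
R = (PIP − Pplat)/V̇ = (22 − 16) / 1 = 6.0/1 = 6.0 cmH2O·s/L.
C = Vt/(Pplat − PEEP) = 540.0 / (16 − 8) = 540.0/8.0 = 67.5 mL/cmH2O.
τ = R × C = 6.0 × 0.0675 L/cmH2O = 0.405 s.
Fraction remaining = e^(−Te/τ) = e^(−0.93/0.405) = 0.1006; trapped volume = 540.0 × 0.1006 = 54.324 mL.
Additional alveolar pressure from trapping ≈ V_trapped / C = 54.324 / 67.5 = 0.8048 cmH2O.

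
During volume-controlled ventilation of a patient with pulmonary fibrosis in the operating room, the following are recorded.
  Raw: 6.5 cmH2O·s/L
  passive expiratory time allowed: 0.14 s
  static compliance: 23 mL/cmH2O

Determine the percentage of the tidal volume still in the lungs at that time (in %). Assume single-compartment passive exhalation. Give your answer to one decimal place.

τ = R × C = 6.5 × 23 mL/cmH2O = 6.5 × 0.023 L/cmH2O = 0.1495 s.
Passive exhalation: V(t)/V₀ = e^(−t/τ) = e^(−0.14/0.1495) = 0.392.
Fraction remaining = 0.392 → 39.2%.

39.2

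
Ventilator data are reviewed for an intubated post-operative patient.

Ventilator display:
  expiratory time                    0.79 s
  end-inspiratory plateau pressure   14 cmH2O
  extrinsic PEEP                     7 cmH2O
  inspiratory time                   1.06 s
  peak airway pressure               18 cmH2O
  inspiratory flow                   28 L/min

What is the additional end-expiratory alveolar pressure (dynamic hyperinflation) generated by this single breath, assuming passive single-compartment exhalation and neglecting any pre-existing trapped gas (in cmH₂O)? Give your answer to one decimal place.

Flow: 28 L/min ÷ 60 = 0.4667 L/s.
Vt = flow × Ti = 0.4667 L/s × 1.06 s × 1000 mL/L = 494.7 mL.
R = (PIP − Pplat)/V̇ = (18 − 14) / 0.4667 = 4.0/0.4667 = 8.571 cmH2O·s/L.
C = Vt/(Pplat − PEEP) = 494.7 / (14 − 7) = 494.7/7.0 = 70.671 mL/cmH2O.
τ = R × C = 8.571 × 0.07067 L/cmH2O = 0.6057 s.
Fraction remaining = e^(−Te/τ) = e^(−0.79/0.6057) = 0.2714; trapped volume = 494.7 × 0.2714 = 134.26 mL.
Additional alveolar pressure from trapping ≈ V_trapped / C = 134.26 / 70.671 = 1.9 cmH2O.

1.9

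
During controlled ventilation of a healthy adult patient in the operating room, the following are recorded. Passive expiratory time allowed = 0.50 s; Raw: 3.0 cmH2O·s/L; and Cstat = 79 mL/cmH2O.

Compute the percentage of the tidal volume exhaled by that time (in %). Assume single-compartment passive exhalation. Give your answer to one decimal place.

87.9

τ = R × C = 3.0 × 79 mL/cmH2O = 3.0 × 0.079 L/cmH2O = 0.237 s.
Passive exhalation: V(t)/V₀ = e^(−t/τ) = e^(−0.50/0.237) = 0.1213.
Fraction exhaled = 1 − 0.1213 = 0.8787 → 87.87%.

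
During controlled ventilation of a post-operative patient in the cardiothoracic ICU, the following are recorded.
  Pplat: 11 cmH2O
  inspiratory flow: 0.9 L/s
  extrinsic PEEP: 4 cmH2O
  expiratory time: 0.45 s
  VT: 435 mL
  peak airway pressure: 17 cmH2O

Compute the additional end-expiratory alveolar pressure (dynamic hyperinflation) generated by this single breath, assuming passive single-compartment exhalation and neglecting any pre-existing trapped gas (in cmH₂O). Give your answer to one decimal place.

2.4

R = (PIP − Pplat)/V̇ = (17 − 11) / 0.9 = 6.0/0.9 = 6.667 cmH2O·s/L.
C = Vt/(Pplat − PEEP) = 435.0 / (11 − 4) = 435.0/7.0 = 62.143 mL/cmH2O.
τ = R × C = 6.667 × 0.06214 L/cmH2O = 0.4143 s.
Fraction remaining = e^(−Te/τ) = e^(−0.45/0.4143) = 0.3375; trapped volume = 435.0 × 0.3375 = 146.81 mL.
Additional alveolar pressure from trapping ≈ V_trapped / C = 146.81 / 62.143 = 2.362 cmH2O.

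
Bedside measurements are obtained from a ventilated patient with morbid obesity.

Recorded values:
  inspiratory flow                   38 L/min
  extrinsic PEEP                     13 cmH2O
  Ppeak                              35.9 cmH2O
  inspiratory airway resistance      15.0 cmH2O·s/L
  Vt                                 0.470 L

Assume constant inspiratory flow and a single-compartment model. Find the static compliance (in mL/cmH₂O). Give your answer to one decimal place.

35.1

Flow: 38 L/min ÷ 60 = 0.6333 L/s.
Equation of motion (constant flow): PIP = Vt/C + R·V̇ + PEEP.
Vt/C = PIP − R·V̇ − PEEP = 35.9 − 15.0×0.6333 − 13 = 35.9 − 9.5 − 13 = 13.4 cmH2O.
C = Vt / 13.4 = 470 / 13.4 = 35.075 mL/cmH2O.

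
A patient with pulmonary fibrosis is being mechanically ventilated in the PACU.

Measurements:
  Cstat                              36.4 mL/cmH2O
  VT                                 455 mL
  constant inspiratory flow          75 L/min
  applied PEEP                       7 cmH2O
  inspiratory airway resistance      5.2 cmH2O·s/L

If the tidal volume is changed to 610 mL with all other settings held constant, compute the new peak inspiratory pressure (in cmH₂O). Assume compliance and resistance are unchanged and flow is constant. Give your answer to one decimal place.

30.3

Flow: 75 L/min ÷ 60 = 1.25 L/s.
PIP = Vt/C + R·V̇ + PEEP (constant-flow equation of motion).
Only the elastic term changes: ΔPIP = ΔVt / C = (610 − 455) / 36.4 = 4.258 cmH2O.
Original PIP = 455/36.4 + 5.2×1.25 + 7 = 26.0 cmH2O; new PIP = 26.0 + (4.258) = 30.258 cmH2O.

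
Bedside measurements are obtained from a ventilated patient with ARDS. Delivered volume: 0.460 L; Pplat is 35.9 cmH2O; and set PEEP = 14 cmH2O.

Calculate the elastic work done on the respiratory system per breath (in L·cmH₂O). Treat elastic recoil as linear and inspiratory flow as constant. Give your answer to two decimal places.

Elastic work ≈ ½ × (Pplat − PEEP) × Vt = 0.5 × (35.9 − 14) × 0.460 L = 0.5 × 21.9 × 0.460 = 5.037 L·cmH2O.

5.04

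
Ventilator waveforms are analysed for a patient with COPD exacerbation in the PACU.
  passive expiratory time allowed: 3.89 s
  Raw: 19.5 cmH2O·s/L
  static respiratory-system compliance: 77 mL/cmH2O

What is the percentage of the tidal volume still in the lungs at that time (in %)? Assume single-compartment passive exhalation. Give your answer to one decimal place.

τ = R × C = 19.5 × 77 mL/cmH2O = 19.5 × 0.077 L/cmH2O = 1.502 s.
Passive exhalation: V(t)/V₀ = e^(−t/τ) = e^(−3.89/1.502) = 0.07503.
Fraction remaining = 0.07503 → 7.503%.

7.5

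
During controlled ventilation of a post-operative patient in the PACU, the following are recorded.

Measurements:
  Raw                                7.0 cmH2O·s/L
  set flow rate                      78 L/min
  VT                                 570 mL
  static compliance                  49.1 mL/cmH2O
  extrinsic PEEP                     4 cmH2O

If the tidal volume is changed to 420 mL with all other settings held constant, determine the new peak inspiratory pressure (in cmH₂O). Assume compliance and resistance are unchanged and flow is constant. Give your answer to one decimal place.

Flow: 78 L/min ÷ 60 = 1.3 L/s.
PIP = Vt/C + R·V̇ + PEEP (constant-flow equation of motion).
Only the elastic term changes: ΔPIP = ΔVt / C = (420 − 570) / 49.1 = -3.055 cmH2O.
Original PIP = 570/49.1 + 7.0×1.3 + 4 = 24.709 cmH2O; new PIP = 24.709 + (-3.055) = 21.654 cmH2O.

21.7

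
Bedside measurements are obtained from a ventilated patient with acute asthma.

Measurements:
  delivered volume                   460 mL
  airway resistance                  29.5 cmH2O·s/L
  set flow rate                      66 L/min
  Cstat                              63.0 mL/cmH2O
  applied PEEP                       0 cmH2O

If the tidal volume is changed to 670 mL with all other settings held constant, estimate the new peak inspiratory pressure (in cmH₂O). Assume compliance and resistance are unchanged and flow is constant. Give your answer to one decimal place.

43.1

Flow: 66 L/min ÷ 60 = 1.1 L/s.
PIP = Vt/C + R·V̇ + PEEP (constant-flow equation of motion).
Only the elastic term changes: ΔPIP = ΔVt / C = (670 − 460) / 63.0 = 3.333 cmH2O.
Original PIP = 460/63.0 + 29.5×1.1 + 0 = 39.752 cmH2O; new PIP = 39.752 + (3.333) = 43.085 cmH2O.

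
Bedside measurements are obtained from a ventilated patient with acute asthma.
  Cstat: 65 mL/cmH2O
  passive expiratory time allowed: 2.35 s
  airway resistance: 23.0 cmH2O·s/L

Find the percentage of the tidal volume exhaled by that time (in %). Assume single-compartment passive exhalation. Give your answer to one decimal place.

τ = R × C = 23.0 × 65 mL/cmH2O = 23.0 × 0.065 L/cmH2O = 1.495 s.
Passive exhalation: V(t)/V₀ = e^(−t/τ) = e^(−2.35/1.495) = 0.2076.
Fraction exhaled = 1 − 0.2076 = 0.7924 → 79.24%.

79.2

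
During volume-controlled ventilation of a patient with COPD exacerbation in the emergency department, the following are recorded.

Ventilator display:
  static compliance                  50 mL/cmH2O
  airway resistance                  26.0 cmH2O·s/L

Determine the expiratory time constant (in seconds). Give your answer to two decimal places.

1.30

τ = R × C = 26.0 × 50 mL/cmH2O = 26.0 × 0.050 L/cmH2O = 1.3 s.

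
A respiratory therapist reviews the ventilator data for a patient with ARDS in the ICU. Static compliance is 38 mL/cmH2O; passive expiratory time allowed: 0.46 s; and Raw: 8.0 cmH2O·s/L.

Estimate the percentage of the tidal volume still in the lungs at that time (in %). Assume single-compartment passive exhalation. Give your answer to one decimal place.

τ = R × C = 8.0 × 38 mL/cmH2O = 8.0 × 0.038 L/cmH2O = 0.304 s.
Passive exhalation: V(t)/V₀ = e^(−t/τ) = e^(−0.46/0.304) = 0.2202.
Fraction remaining = 0.2202 → 22.02%.

22.0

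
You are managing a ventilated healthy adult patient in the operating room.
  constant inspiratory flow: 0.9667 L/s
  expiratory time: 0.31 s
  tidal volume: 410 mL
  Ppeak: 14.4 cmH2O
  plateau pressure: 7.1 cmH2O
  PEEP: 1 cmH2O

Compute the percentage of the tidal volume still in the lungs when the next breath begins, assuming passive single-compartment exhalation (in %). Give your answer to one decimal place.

54.3

R = (PIP − Pplat)/V̇ = (14.4 − 7.1) / 0.9667 = 7.3/0.9667 = 7.551 cmH2O·s/L.
C = Vt/(Pplat − PEEP) = 410.0 / (7.1 − 1) = 410.0/6.1 = 67.213 mL/cmH2O.
τ = R × C = 7.551 × 0.06721 L/cmH2O = 0.5075 s.
Fraction remaining at end-expiration = e^(−Te/τ) = e^(−0.31/0.5075) = 0.5429 → 54.29%.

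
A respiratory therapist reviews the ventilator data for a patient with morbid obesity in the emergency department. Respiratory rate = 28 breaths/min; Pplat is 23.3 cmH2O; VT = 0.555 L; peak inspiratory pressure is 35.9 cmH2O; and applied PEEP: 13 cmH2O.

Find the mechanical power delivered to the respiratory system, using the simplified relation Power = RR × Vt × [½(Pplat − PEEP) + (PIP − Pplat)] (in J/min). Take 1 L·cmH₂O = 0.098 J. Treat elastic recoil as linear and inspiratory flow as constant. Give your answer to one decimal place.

27.0

Per-breath work = Vt × [½(Pplat−PEEP) + (PIP−Pplat)] = 0.555 × [0.5×10.3 + 12.6] = 0.555 × 17.75 = 9.851 L·cmH2O.
Power = 28 × 9.851 = 275.83 L·cmH2O/min.
× 0.098 J/(L·cmH2O) → 27.031 J/min.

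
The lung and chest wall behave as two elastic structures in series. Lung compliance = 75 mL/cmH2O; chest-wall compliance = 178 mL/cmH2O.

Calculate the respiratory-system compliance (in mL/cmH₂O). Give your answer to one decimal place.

52.8

Lung and chest wall are elastances in series: 1/Crs = 1/CL + 1/Ccw.
1/Crs = 1/75 + 1/178 = 0.01895.
Crs = 52.77 mL/cmH2O.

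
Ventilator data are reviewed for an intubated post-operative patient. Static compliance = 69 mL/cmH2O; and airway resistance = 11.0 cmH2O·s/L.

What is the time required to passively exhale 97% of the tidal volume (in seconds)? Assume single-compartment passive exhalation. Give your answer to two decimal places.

2.66

τ = R × C = 11.0 × 69 mL/cmH2O = 11.0 × 0.069 L/cmH2O = 0.759 s.
Exhaled fraction f = 1 − e^(−t/τ) → t = −τ·ln(1 − f) = −0.759·ln(0.03) = 2.661 s.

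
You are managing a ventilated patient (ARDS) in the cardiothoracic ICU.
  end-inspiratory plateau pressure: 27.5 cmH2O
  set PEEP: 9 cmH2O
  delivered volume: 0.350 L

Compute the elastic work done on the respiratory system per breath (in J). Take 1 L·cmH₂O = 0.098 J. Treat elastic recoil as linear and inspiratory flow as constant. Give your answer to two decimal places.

Elastic work ≈ ½ × (Pplat − PEEP) × Vt = 0.5 × (27.5 − 9) × 0.350 L = 0.5 × 18.5 × 0.350 = 3.238 L·cmH2O.
× 0.098 J/(L·cmH2O) → 0.3173 J.

0.32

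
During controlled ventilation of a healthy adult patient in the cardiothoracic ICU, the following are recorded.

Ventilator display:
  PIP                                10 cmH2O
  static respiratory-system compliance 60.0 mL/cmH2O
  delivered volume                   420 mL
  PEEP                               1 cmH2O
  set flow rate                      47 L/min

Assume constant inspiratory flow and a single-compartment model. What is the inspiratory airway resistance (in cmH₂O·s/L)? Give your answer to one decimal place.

Flow: 47 L/min ÷ 60 = 0.7833 L/s.
Equation of motion (constant flow): PIP = Vt/C + R·V̇ + PEEP.
R·V̇ = PIP − Vt/C − PEEP = 10 − 420/60.0 − 1 = 10 − 7.0 − 1 = 2.0 cmH2O.
R = 2.0 / 0.7833 = 2.553 cmH2O·s/L.

2.6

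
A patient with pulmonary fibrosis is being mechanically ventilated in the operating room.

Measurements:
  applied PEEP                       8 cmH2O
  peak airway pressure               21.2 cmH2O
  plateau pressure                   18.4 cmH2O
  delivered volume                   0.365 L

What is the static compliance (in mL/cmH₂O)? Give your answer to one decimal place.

35.1

Cstat = Vt / (Pplat − PEEP) = 365 / (18.4 − 8) = 365 / 10.4 = 35.096 mL/cmH2O.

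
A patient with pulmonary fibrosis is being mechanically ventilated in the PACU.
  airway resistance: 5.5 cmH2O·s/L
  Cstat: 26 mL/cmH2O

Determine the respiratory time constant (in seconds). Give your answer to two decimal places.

τ = R × C = 5.5 × 26 mL/cmH2O = 5.5 × 0.026 L/cmH2O = 0.143 s.

0.14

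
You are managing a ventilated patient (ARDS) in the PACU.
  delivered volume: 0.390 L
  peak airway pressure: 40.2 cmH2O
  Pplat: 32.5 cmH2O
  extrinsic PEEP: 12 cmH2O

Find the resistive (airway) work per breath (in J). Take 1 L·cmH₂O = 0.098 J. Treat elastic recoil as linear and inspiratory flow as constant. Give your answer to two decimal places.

0.29

With constant inspiratory flow the resistive pressure is constant at PIP − Pplat = 40.2 − 32.5 = 7.7 cmH2O, so resistive work = 7.7 × 0.390 = 3.003 L·cmH2O.
× 0.098 J/(L·cmH2O) → 0.2943 J.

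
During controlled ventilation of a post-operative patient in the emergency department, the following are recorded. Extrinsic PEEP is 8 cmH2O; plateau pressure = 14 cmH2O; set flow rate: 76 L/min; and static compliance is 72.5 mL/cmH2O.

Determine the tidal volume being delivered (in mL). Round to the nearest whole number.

Vt = Cstat × (Pplat − PEEP) = 72.5 × (14 − 8) = 72.5 × 6.0 = 435.0 mL.

435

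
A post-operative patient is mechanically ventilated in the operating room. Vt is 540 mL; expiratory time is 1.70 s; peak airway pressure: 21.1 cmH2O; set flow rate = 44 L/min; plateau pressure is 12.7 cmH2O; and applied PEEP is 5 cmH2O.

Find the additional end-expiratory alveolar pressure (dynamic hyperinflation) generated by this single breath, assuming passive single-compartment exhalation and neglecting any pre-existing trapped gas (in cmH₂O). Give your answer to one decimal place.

Flow: 44 L/min ÷ 60 = 0.7333 L/s.
R = (PIP − Pplat)/V̇ = (21.1 − 12.7) / 0.7333 = 8.4/0.7333 = 11.455 cmH2O·s/L.
C = Vt/(Pplat − PEEP) = 540.0 / (12.7 − 5) = 540.0/7.7 = 70.13 mL/cmH2O.
τ = R × C = 11.455 × 0.07013 L/cmH2O = 0.8033 s.
Fraction remaining = e^(−Te/τ) = e^(−1.70/0.8033) = 0.1205; trapped volume = 540.0 × 0.1205 = 65.07 mL.
Additional alveolar pressure from trapping ≈ V_trapped / C = 65.07 / 70.13 = 0.9278 cmH2O.

0.9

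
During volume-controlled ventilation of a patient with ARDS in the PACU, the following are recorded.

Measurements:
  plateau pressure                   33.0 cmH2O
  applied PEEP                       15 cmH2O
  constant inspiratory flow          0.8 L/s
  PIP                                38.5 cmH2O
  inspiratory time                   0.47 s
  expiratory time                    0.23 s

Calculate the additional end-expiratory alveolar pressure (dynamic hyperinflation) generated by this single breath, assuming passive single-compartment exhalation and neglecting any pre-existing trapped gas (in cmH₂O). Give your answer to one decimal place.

Vt = flow × Ti = 0.8 L/s × 0.47 s × 1000 mL/L = 376.0 mL.
R = (PIP − Pplat)/V̇ = (38.5 − 33.0) / 0.8 = 5.5/0.8 = 6.875 cmH2O·s/L.
C = Vt/(Pplat − PEEP) = 376.0 / (33.0 − 15) = 376.0/18.0 = 20.889 mL/cmH2O.
τ = R × C = 6.875 × 0.02089 L/cmH2O = 0.1436 s.
Fraction remaining = e^(−Te/τ) = e^(−0.23/0.1436) = 0.2016; trapped volume = 376.0 × 0.2016 = 75.802 mL.
Additional alveolar pressure from trapping ≈ V_trapped / C = 75.802 / 20.889 = 3.629 cmH2O.

3.6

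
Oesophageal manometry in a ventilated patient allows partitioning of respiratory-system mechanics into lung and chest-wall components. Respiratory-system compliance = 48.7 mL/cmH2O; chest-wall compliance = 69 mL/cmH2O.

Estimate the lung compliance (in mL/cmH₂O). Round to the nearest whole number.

1/CL = 1/Crs − 1/Ccw.
1/CL = 1/48.7 − 1/69 = 0.006041.
CL = 165.54 mL/cmH2O.

166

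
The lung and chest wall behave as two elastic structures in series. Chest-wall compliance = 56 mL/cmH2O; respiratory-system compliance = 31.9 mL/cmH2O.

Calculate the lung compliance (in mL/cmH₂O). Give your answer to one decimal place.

74.1

1/CL = 1/Crs − 1/Ccw.
1/CL = 1/31.9 − 1/56 = 0.01349.
CL = 74.129 mL/cmH2O.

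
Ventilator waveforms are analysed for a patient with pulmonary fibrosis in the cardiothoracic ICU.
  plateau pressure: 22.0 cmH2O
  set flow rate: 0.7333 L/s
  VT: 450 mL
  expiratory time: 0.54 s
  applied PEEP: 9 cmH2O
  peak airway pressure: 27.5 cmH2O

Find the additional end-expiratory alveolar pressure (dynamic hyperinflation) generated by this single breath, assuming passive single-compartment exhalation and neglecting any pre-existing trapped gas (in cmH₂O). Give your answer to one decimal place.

R = (PIP − Pplat)/V̇ = (27.5 − 22.0) / 0.7333 = 5.5/0.7333 = 7.5 cmH2O·s/L.
C = Vt/(Pplat − PEEP) = 450.0 / (22.0 − 9) = 450.0/13.0 = 34.615 mL/cmH2O.
τ = R × C = 7.5 × 0.03462 L/cmH2O = 0.2597 s.
Fraction remaining = e^(−Te/τ) = e^(−0.54/0.2597) = 0.125; trapped volume = 450.0 × 0.125 = 56.25 mL.
Additional alveolar pressure from trapping ≈ V_trapped / C = 56.25 / 34.615 = 1.625 cmH2O.

1.6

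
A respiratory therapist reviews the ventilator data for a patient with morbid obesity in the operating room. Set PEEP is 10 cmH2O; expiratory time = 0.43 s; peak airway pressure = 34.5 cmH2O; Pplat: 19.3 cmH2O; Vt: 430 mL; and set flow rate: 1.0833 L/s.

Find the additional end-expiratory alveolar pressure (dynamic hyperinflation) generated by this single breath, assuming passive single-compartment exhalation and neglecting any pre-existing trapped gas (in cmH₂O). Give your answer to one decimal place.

4.8

R = (PIP − Pplat)/V̇ = (34.5 − 19.3) / 1.0833 = 15.2/1.0833 = 14.031 cmH2O·s/L.
C = Vt/(Pplat − PEEP) = 430.0 / (19.3 − 10) = 430.0/9.3 = 46.237 mL/cmH2O.
τ = R × C = 14.031 × 0.04624 L/cmH2O = 0.6488 s.
Fraction remaining = e^(−Te/τ) = e^(−0.43/0.6488) = 0.5154; trapped volume = 430.0 × 0.5154 = 221.62 mL.
Additional alveolar pressure from trapping ≈ V_trapped / C = 221.62 / 46.237 = 4.793 cmH2O.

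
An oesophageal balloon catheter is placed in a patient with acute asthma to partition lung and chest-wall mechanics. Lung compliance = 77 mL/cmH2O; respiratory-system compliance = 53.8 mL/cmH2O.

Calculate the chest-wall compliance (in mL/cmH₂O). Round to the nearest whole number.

1/Ccw = 1/Crs − 1/CL.
1/Ccw = 1/53.8 − 1/77 = 0.0056.
Ccw = 178.57 mL/cmH2O.

179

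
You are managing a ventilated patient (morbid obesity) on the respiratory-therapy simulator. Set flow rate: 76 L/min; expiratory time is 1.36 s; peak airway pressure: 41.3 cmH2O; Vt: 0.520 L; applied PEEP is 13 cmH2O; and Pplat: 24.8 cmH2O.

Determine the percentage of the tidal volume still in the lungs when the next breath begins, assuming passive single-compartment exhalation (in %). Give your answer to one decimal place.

Flow: 76 L/min ÷ 60 = 1.2667 L/s.
R = (PIP − Pplat)/V̇ = (41.3 − 24.8) / 1.2667 = 16.5/1.2667 = 13.026 cmH2O·s/L.
C = Vt/(Pplat − PEEP) = 520.0 / (24.8 − 13) = 520.0/11.8 = 44.068 mL/cmH2O.
τ = R × C = 13.026 × 0.04407 L/cmH2O = 0.5741 s.
Fraction remaining at end-expiration = e^(−Te/τ) = e^(−1.36/0.5741) = 0.09358 → 9.358%.

9.4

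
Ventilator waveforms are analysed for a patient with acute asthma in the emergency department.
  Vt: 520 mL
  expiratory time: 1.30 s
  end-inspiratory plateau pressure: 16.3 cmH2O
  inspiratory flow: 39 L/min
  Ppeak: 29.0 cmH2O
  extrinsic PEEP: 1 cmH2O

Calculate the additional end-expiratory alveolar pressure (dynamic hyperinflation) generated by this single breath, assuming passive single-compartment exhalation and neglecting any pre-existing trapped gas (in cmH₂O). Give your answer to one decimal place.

Flow: 39 L/min ÷ 60 = 0.65 L/s.
R = (PIP − Pplat)/V̇ = (29.0 − 16.3) / 0.65 = 12.7/0.65 = 19.538 cmH2O·s/L.
C = Vt/(Pplat − PEEP) = 520.0 / (16.3 − 1) = 520.0/15.3 = 33.987 mL/cmH2O.
τ = R × C = 19.538 × 0.03399 L/cmH2O = 0.6641 s.
Fraction remaining = e^(−Te/τ) = e^(−1.30/0.6641) = 0.1412; trapped volume = 520.0 × 0.1412 = 73.424 mL.
Additional alveolar pressure from trapping ≈ V_trapped / C = 73.424 / 33.987 = 2.16 cmH2O.

2.2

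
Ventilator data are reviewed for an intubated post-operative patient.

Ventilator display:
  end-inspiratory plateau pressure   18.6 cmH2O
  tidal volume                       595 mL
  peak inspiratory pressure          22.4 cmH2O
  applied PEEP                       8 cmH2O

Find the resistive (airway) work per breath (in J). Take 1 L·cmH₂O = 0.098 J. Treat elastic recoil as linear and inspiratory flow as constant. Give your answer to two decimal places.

0.22

With constant inspiratory flow the resistive pressure is constant at PIP − Pplat = 22.4 − 18.6 = 3.8 cmH2O, so resistive work = 3.8 × 0.595 = 2.261 L·cmH2O.
× 0.098 J/(L·cmH2O) → 0.2216 J.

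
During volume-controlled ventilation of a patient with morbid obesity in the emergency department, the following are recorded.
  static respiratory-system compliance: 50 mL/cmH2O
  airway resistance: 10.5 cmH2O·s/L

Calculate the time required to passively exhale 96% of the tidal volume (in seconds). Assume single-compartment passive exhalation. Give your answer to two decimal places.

1.69

τ = R × C = 10.5 × 50 mL/cmH2O = 10.5 × 0.050 L/cmH2O = 0.525 s.
Exhaled fraction f = 1 − e^(−t/τ) → t = −τ·ln(1 − f) = −0.525·ln(0.04) = 1.69 s.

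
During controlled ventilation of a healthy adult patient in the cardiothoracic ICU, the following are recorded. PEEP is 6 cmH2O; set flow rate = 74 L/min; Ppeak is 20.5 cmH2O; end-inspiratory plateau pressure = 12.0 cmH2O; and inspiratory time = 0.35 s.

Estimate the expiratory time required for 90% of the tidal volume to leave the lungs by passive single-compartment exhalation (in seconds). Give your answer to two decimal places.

1.14

Flow: 74 L/min ÷ 60 = 1.2333 L/s.
Vt = flow × Ti = 1.2333 L/s × 0.35 s × 1000 mL/L = 431.66 mL.
R = (PIP − Pplat)/V̇ = (20.5 − 12.0) / 1.2333 = 8.5/1.2333 = 6.892 cmH2O·s/L.
C = Vt/(Pplat − PEEP) = 431.66 / (12.0 − 6) = 431.66/6.0 = 71.943 mL/cmH2O.
τ = R × C = 6.892 × 0.07194 L/cmH2O = 0.4958 s.
t = −τ·ln(1 − 0.90) = −0.4958·ln(0.1) = 1.142 s.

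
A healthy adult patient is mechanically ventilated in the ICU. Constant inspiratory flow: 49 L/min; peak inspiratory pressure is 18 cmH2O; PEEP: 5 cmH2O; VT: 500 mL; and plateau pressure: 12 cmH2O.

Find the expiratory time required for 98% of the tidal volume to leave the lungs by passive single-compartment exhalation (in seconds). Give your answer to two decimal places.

Flow: 49 L/min ÷ 60 = 0.8167 L/s.
R = (PIP − Pplat)/V̇ = (18 − 12) / 0.8167 = 6.0/0.8167 = 7.347 cmH2O·s/L.
C = Vt/(Pplat − PEEP) = 500.0 / (12 − 5) = 500.0/7.0 = 71.429 mL/cmH2O.
τ = R × C = 7.347 × 0.07143 L/cmH2O = 0.5248 s.
t = −τ·ln(1 − 0.98) = −0.5248·ln(0.02) = 2.053 s.

2.05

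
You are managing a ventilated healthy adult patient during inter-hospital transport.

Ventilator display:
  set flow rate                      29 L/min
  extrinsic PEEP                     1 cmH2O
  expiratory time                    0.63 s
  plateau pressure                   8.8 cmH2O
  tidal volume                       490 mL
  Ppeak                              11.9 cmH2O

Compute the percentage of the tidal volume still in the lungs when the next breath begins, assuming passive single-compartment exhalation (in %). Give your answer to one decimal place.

20.9

Flow: 29 L/min ÷ 60 = 0.4833 L/s.
R = (PIP − Pplat)/V̇ = (11.9 − 8.8) / 0.4833 = 3.1/0.4833 = 6.414 cmH2O·s/L.
C = Vt/(Pplat − PEEP) = 490.0 / (8.8 − 1) = 490.0/7.8 = 62.821 mL/cmH2O.
τ = R × C = 6.414 × 0.06282 L/cmH2O = 0.4029 s.
Fraction remaining at end-expiration = e^(−Te/τ) = e^(−0.63/0.4029) = 0.2094 → 20.94%.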